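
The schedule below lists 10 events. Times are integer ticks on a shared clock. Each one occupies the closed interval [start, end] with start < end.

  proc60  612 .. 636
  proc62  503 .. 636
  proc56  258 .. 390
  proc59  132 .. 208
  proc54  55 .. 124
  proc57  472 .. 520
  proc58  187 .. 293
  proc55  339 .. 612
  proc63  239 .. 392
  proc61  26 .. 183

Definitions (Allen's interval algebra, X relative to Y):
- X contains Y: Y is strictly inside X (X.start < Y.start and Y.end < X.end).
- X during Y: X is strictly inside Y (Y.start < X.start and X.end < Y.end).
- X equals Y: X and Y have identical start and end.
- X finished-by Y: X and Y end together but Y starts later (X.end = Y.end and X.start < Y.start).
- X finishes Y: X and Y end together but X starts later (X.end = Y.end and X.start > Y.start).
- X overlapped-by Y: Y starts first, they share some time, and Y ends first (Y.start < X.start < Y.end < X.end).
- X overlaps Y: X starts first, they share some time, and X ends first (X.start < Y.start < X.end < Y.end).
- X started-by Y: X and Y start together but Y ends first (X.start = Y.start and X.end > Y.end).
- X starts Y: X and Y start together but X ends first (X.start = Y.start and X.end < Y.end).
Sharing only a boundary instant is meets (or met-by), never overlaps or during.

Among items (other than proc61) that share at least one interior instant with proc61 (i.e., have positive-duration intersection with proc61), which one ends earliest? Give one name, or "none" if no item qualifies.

proc54

Target proc61 = [26, 183].
proc54 [55, 124] → during → candidate.
proc55 [339, 612] → after → excluded.
proc56 [258, 390] → after → excluded.
proc57 [472, 520] → after → excluded.
proc58 [187, 293] → after → excluded.
proc59 [132, 208] → overlapped-by → candidate.
proc60 [612, 636] → after → excluded.
proc62 [503, 636] → after → excluded.
proc63 [239, 392] → after → excluded.
Among candidates, earliest end is 124 → proc54.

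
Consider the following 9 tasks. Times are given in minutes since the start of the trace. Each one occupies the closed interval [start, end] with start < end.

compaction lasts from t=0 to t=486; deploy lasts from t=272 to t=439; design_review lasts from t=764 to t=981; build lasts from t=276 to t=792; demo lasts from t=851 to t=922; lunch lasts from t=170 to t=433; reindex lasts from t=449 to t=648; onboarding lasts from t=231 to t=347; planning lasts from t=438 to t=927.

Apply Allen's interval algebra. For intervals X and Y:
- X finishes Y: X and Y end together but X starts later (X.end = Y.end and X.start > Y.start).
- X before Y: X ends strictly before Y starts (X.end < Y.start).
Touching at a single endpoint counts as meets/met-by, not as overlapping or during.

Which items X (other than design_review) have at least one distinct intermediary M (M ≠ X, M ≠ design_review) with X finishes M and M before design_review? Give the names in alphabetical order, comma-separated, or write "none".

none

Target design_review = [t=764, t=981].
Intermediaries M with M before design_review: compaction, deploy, lunch, onboarding, reindex.
Via compaction — items with X finishes compaction: none.
Via deploy — items with X finishes deploy: none.
Via lunch — items with X finishes lunch: none.
Via onboarding — items with X finishes onboarding: none.
Via reindex — items with X finishes reindex: none.
Union: none.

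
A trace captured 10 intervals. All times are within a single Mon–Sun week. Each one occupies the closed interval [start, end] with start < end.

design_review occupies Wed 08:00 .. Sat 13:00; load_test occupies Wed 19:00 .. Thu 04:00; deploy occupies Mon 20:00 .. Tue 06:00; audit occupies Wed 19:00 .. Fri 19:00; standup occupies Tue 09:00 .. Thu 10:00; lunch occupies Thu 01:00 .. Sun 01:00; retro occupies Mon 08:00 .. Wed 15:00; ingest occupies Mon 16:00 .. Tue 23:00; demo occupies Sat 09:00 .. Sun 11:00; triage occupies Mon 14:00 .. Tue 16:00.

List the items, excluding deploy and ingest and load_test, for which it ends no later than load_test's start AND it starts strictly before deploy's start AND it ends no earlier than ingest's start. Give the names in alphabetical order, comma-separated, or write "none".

retro, triage

Conditions: its end is no later than load_test's start (X.end <= Wed 19:00) AND its start is strictly before deploy's start (X.start < Mon 20:00) AND its end is no earlier than ingest's start (X.end >= Mon 16:00).
audit: end Fri 19:00 <= Wed 19:00? ✗; start Wed 19:00 < Mon 20:00? ✗; end Fri 19:00 >= Mon 16:00? ✓ → no.
demo: end Sun 11:00 <= Wed 19:00? ✗; start Sat 09:00 < Mon 20:00? ✗; end Sun 11:00 >= Mon 16:00? ✓ → no.
design_review: end Sat 13:00 <= Wed 19:00? ✗; start Wed 08:00 < Mon 20:00? ✗; end Sat 13:00 >= Mon 16:00? ✓ → no.
lunch: end Sun 01:00 <= Wed 19:00? ✗; start Thu 01:00 < Mon 20:00? ✗; end Sun 01:00 >= Mon 16:00? ✓ → no.
retro: end Wed 15:00 <= Wed 19:00? ✓; start Mon 08:00 < Mon 20:00? ✓; end Wed 15:00 >= Mon 16:00? ✓ → yes.
standup: end Thu 10:00 <= Wed 19:00? ✗; start Tue 09:00 < Mon 20:00? ✗; end Thu 10:00 >= Mon 16:00? ✓ → no.
triage: end Tue 16:00 <= Wed 19:00? ✓; start Mon 14:00 < Mon 20:00? ✓; end Tue 16:00 >= Mon 16:00? ✓ → yes.
Result: retro, triage.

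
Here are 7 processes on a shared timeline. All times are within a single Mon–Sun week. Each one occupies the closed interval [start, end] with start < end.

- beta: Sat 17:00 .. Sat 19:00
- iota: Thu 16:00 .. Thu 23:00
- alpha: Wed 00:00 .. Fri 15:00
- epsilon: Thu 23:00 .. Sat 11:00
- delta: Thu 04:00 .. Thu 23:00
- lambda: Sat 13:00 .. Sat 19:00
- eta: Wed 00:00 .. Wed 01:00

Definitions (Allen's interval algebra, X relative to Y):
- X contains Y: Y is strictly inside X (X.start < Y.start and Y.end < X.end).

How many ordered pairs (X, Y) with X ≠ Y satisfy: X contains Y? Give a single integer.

2

Checking all 42 ordered pairs for relation 'contains'; matching pairs in alphabetical order:
(alpha, delta): alpha contains delta ✓
(alpha, iota): alpha contains iota ✓
Count: 2.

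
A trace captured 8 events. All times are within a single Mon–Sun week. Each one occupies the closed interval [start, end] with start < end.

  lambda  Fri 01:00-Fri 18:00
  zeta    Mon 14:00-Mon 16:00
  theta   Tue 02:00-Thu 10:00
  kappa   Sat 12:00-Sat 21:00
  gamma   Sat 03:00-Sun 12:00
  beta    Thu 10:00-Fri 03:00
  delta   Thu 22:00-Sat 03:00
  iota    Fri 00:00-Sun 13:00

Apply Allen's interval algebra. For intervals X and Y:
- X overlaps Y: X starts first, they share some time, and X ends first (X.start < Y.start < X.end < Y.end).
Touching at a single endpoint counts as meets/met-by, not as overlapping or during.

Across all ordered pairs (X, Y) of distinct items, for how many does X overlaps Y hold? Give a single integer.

4

Checking all 56 ordered pairs for relation 'overlaps'; matching pairs in alphabetical order:
(beta, delta): beta overlaps delta ✓
(beta, iota): beta overlaps iota ✓
(beta, lambda): beta overlaps lambda ✓
(delta, iota): delta overlaps iota ✓
Count: 4.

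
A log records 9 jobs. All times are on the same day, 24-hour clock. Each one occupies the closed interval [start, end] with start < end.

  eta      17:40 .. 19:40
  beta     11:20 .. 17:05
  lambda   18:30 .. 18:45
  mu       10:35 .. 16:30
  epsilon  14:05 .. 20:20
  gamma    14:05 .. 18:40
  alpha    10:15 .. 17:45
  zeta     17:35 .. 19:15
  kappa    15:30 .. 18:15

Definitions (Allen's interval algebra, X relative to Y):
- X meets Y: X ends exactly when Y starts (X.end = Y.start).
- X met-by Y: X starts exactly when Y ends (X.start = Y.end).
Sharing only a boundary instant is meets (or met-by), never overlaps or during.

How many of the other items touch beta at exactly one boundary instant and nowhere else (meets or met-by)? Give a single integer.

Target beta = [11:20, 17:05].
alpha [10:15, 17:45] → contains → no.
epsilon [14:05, 20:20] → overlapped-by → no.
eta [17:40, 19:40] → after → no.
gamma [14:05, 18:40] → overlapped-by → no.
kappa [15:30, 18:15] → overlapped-by → no.
lambda [18:30, 18:45] → after → no.
mu [10:35, 16:30] → overlaps → no.
zeta [17:35, 19:15] → after → no.
Total: 0.

0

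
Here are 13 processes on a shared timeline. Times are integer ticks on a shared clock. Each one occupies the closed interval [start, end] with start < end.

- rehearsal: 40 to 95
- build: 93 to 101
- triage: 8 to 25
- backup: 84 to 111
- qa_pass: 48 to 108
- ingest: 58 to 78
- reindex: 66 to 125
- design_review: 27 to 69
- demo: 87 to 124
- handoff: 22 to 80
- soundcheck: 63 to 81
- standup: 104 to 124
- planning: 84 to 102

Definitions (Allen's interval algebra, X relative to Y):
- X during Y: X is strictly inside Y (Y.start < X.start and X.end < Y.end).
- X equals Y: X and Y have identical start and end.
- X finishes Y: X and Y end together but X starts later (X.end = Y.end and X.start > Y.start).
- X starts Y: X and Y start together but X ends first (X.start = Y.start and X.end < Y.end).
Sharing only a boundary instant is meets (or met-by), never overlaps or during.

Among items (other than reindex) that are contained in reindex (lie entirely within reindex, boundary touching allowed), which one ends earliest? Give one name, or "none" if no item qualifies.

Target reindex = [66, 125].
backup [84, 111] → during → candidate.
build [93, 101] → during → candidate.
demo [87, 124] → during → candidate.
design_review [27, 69] → overlaps → excluded.
handoff [22, 80] → overlaps → excluded.
ingest [58, 78] → overlaps → excluded.
planning [84, 102] → during → candidate.
qa_pass [48, 108] → overlaps → excluded.
rehearsal [40, 95] → overlaps → excluded.
soundcheck [63, 81] → overlaps → excluded.
standup [104, 124] → during → candidate.
triage [8, 25] → before → excluded.
Among candidates, earliest end is 101 → build.

build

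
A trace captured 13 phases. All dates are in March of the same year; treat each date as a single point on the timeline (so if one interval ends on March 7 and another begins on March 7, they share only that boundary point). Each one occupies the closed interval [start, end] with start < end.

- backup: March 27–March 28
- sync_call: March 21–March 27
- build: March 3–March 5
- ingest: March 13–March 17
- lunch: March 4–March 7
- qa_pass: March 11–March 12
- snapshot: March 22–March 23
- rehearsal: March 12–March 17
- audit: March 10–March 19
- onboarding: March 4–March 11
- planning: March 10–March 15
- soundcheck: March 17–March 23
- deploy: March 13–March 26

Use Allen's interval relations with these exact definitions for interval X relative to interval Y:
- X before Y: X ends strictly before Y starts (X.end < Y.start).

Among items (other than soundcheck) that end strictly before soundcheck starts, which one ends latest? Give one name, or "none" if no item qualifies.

Target soundcheck = [March 17, March 23].
audit [March 10, March 19] → overlaps → excluded.
backup [March 27, March 28] → after → excluded.
build [March 3, March 5] → before → candidate.
deploy [March 13, March 26] → contains → excluded.
ingest [March 13, March 17] → meets → excluded.
lunch [March 4, March 7] → before → candidate.
onboarding [March 4, March 11] → before → candidate.
planning [March 10, March 15] → before → candidate.
qa_pass [March 11, March 12] → before → candidate.
rehearsal [March 12, March 17] → meets → excluded.
snapshot [March 22, March 23] → finishes → excluded.
sync_call [March 21, March 27] → overlapped-by → excluded.
Among candidates, latest end is March 15 → planning.

planning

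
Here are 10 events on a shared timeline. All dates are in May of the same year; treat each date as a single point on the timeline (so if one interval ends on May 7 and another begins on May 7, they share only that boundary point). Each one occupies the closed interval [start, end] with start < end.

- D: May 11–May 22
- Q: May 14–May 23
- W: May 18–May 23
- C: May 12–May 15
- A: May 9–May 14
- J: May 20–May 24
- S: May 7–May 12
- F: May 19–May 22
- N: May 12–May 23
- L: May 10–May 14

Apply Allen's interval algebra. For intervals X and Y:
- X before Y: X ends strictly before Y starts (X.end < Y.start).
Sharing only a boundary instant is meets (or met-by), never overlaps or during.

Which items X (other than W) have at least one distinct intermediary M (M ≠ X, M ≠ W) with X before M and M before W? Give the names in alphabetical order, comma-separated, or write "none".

Target W = [May 18, May 23].
Intermediaries M with M before W: A, C, L, S.
Via A — items with X before A: none.
Via C — items with X before C: none.
Via L — items with X before L: none.
Via S — items with X before S: none.
Union: none.

none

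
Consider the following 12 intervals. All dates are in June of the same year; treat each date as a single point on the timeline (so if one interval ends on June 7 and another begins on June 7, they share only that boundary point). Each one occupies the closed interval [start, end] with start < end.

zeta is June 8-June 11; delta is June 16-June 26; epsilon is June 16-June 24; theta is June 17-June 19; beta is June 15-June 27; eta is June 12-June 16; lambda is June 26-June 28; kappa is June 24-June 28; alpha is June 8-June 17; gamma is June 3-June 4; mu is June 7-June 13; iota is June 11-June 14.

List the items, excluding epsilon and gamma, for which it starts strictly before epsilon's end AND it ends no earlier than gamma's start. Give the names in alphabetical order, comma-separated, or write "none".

Conditions: its start is strictly before epsilon's end (X.start < June 24) AND its end is no earlier than gamma's start (X.end >= June 3).
alpha: start June 8 < June 24? ✓; end June 17 >= June 3? ✓ → yes.
beta: start June 15 < June 24? ✓; end June 27 >= June 3? ✓ → yes.
delta: start June 16 < June 24? ✓; end June 26 >= June 3? ✓ → yes.
eta: start June 12 < June 24? ✓; end June 16 >= June 3? ✓ → yes.
iota: start June 11 < June 24? ✓; end June 14 >= June 3? ✓ → yes.
kappa: start June 24 < June 24? ✗; end June 28 >= June 3? ✓ → no.
lambda: start June 26 < June 24? ✗; end June 28 >= June 3? ✓ → no.
mu: start June 7 < June 24? ✓; end June 13 >= June 3? ✓ → yes.
theta: start June 17 < June 24? ✓; end June 19 >= June 3? ✓ → yes.
zeta: start June 8 < June 24? ✓; end June 11 >= June 3? ✓ → yes.
Result: alpha, beta, delta, eta, iota, mu, theta, zeta.

alpha, beta, delta, eta, iota, mu, theta, zeta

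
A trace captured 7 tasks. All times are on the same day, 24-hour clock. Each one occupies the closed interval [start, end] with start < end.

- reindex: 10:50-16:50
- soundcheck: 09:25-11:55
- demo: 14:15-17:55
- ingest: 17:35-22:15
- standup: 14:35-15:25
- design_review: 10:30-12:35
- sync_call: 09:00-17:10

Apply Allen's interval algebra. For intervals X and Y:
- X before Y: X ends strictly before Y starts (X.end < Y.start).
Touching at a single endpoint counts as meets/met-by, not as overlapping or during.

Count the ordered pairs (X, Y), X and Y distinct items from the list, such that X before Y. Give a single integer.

Checking all 42 ordered pairs for relation 'before'; matching pairs in alphabetical order:
(design_review, demo): design_review before demo ✓
(design_review, ingest): design_review before ingest ✓
(design_review, standup): design_review before standup ✓
(reindex, ingest): reindex before ingest ✓
(soundcheck, demo): soundcheck before demo ✓
(soundcheck, ingest): soundcheck before ingest ✓
(soundcheck, standup): soundcheck before standup ✓
(standup, ingest): standup before ingest ✓
(sync_call, ingest): sync_call before ingest ✓
Count: 9.

9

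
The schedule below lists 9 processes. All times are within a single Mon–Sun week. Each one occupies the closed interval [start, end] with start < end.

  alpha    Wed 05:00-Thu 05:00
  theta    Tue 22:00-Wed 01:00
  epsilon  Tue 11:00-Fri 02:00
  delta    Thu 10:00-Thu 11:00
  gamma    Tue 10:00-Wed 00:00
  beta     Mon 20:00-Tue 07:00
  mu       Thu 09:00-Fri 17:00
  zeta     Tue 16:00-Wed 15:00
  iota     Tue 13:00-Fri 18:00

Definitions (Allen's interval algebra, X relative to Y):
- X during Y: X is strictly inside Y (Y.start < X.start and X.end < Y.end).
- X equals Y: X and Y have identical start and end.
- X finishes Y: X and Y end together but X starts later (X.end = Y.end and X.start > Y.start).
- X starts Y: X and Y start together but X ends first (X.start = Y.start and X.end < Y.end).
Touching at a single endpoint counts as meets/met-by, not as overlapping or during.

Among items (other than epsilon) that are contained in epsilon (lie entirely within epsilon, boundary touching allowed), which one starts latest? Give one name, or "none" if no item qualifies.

delta

Target epsilon = [Tue 11:00, Fri 02:00].
alpha [Wed 05:00, Thu 05:00] → during → candidate.
beta [Mon 20:00, Tue 07:00] → before → excluded.
delta [Thu 10:00, Thu 11:00] → during → candidate.
gamma [Tue 10:00, Wed 00:00] → overlaps → excluded.
iota [Tue 13:00, Fri 18:00] → overlapped-by → excluded.
mu [Thu 09:00, Fri 17:00] → overlapped-by → excluded.
theta [Tue 22:00, Wed 01:00] → during → candidate.
zeta [Tue 16:00, Wed 15:00] → during → candidate.
Among candidates, latest start is Thu 10:00 → delta.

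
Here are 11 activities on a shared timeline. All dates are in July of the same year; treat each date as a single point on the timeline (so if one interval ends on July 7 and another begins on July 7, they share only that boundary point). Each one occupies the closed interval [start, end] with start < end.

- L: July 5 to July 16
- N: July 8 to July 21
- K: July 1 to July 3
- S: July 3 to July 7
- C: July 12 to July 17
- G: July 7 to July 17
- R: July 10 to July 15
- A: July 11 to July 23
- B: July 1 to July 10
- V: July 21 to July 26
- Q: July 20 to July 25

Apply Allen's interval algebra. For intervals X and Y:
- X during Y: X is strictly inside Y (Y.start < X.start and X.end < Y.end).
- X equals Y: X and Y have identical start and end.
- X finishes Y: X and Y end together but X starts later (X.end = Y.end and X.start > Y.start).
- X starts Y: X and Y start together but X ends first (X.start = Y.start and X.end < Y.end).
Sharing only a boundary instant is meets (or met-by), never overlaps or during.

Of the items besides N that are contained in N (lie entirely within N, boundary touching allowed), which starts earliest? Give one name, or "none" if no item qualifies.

R

Target N = [July 8, July 21].
A [July 11, July 23] → overlapped-by → excluded.
B [July 1, July 10] → overlaps → excluded.
C [July 12, July 17] → during → candidate.
G [July 7, July 17] → overlaps → excluded.
K [July 1, July 3] → before → excluded.
L [July 5, July 16] → overlaps → excluded.
Q [July 20, July 25] → overlapped-by → excluded.
R [July 10, July 15] → during → candidate.
S [July 3, July 7] → before → excluded.
V [July 21, July 26] → met-by → excluded.
Among candidates, earliest start is July 10 → R.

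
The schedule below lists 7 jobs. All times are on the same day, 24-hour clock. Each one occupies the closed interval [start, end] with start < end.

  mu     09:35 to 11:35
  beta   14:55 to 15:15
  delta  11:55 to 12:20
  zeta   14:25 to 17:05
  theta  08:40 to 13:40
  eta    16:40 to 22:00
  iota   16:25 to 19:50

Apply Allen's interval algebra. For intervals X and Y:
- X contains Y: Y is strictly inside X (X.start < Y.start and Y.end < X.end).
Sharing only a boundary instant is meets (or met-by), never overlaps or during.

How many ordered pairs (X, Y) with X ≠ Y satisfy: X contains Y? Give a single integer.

Checking all 42 ordered pairs for relation 'contains'; matching pairs in alphabetical order:
(theta, delta): theta contains delta ✓
(theta, mu): theta contains mu ✓
(zeta, beta): zeta contains beta ✓
Count: 3.

3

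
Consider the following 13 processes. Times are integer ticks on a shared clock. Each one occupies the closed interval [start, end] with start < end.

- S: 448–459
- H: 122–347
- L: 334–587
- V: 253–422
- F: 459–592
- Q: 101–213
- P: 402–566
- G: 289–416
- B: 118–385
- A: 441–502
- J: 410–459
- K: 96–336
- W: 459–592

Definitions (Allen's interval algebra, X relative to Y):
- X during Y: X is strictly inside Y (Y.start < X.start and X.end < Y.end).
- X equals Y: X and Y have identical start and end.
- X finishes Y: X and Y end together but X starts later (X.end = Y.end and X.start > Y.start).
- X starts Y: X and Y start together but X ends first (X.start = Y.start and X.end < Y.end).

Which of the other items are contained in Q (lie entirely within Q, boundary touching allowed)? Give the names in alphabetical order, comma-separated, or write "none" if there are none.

Target Q = [101, 213].
A [441, 502] → after → no.
B [118, 385] → overlapped-by → no.
F [459, 592] → after → no.
G [289, 416] → after → no.
H [122, 347] → overlapped-by → no.
J [410, 459] → after → no.
K [96, 336] → contains → no.
L [334, 587] → after → no.
P [402, 566] → after → no.
S [448, 459] → after → no.
V [253, 422] → after → no.
W [459, 592] → after → no.
Result: none.

none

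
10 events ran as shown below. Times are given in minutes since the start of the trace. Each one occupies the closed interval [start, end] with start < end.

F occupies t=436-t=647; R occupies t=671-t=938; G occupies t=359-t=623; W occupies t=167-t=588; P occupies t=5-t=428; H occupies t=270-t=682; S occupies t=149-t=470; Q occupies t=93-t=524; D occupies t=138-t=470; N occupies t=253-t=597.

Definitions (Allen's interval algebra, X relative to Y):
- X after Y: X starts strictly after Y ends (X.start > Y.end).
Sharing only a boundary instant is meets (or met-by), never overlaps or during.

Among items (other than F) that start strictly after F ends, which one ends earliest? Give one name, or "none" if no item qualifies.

Target F = [t=436, t=647].
D [t=138, t=470] → overlaps → excluded.
G [t=359, t=623] → overlaps → excluded.
H [t=270, t=682] → contains → excluded.
N [t=253, t=597] → overlaps → excluded.
P [t=5, t=428] → before → excluded.
Q [t=93, t=524] → overlaps → excluded.
R [t=671, t=938] → after → candidate.
S [t=149, t=470] → overlaps → excluded.
W [t=167, t=588] → overlaps → excluded.
Among candidates, earliest end is t=938 → R.

R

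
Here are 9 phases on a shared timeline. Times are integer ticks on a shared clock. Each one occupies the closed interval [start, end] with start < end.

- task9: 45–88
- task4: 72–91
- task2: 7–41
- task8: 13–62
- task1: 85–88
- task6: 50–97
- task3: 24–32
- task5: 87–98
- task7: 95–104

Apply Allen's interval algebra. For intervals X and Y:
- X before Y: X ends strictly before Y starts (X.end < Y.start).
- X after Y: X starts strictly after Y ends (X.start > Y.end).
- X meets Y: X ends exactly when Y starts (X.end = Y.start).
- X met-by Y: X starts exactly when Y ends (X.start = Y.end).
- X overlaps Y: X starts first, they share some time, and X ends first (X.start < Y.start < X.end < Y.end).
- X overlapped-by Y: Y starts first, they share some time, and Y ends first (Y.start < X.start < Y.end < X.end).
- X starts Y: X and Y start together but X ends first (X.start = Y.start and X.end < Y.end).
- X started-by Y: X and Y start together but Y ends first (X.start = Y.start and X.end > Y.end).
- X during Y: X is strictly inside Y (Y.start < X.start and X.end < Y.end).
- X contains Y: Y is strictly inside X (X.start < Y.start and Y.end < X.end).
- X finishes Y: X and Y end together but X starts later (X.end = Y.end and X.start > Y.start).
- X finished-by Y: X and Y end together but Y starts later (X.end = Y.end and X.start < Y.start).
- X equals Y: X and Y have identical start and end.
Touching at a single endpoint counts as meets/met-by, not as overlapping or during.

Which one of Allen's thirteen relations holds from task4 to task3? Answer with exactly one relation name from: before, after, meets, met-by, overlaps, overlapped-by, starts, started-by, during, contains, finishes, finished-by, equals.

task4 = [72, 91]; task3 = [24, 32].
Compare endpoints: task4.start > task3.start, task4.start > task3.end, task4.end > task3.start, task4.end > task3.end.
That pattern is 'after'.

after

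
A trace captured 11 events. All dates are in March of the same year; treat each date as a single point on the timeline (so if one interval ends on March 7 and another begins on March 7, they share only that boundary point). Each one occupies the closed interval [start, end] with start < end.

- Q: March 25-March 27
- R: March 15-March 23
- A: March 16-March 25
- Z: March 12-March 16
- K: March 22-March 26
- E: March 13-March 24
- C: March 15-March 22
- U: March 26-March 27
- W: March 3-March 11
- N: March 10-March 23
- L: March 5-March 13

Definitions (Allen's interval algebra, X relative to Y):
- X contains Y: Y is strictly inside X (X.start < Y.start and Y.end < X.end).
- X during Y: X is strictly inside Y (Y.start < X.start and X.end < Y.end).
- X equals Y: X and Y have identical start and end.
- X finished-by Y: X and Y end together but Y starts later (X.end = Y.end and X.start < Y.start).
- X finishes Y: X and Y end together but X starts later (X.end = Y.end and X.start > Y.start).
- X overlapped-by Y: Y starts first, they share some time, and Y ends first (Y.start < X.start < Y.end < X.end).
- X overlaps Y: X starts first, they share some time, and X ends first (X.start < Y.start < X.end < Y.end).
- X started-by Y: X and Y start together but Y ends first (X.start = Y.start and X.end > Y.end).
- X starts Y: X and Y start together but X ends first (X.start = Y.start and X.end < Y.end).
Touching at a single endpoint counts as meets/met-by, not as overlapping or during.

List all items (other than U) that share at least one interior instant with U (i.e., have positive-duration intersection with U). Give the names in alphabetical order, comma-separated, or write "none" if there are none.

Target U = [March 26, March 27].
A [March 16, March 25] → before → no.
C [March 15, March 22] → before → no.
E [March 13, March 24] → before → no.
K [March 22, March 26] → meets → no.
L [March 5, March 13] → before → no.
N [March 10, March 23] → before → no.
Q [March 25, March 27] → finished-by → yes.
R [March 15, March 23] → before → no.
W [March 3, March 11] → before → no.
Z [March 12, March 16] → before → no.
Result: Q.

Q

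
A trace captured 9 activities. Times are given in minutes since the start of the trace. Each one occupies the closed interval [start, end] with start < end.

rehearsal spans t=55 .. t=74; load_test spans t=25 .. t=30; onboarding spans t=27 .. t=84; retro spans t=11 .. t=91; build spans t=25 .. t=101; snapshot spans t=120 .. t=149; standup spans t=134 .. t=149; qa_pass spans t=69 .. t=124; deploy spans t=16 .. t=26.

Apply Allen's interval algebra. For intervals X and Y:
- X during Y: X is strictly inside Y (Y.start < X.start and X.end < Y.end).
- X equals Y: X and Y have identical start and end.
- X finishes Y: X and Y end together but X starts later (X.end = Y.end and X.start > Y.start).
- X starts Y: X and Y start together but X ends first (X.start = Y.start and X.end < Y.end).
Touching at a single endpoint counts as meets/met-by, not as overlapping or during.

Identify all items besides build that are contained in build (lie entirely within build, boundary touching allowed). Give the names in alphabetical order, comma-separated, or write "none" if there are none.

Target build = [t=25, t=101].
deploy [t=16, t=26] → overlaps → no.
load_test [t=25, t=30] → starts → yes.
onboarding [t=27, t=84] → during → yes.
qa_pass [t=69, t=124] → overlapped-by → no.
rehearsal [t=55, t=74] → during → yes.
retro [t=11, t=91] → overlaps → no.
snapshot [t=120, t=149] → after → no.
standup [t=134, t=149] → after → no.
Result: load_test, onboarding, rehearsal.

load_test, onboarding, rehearsal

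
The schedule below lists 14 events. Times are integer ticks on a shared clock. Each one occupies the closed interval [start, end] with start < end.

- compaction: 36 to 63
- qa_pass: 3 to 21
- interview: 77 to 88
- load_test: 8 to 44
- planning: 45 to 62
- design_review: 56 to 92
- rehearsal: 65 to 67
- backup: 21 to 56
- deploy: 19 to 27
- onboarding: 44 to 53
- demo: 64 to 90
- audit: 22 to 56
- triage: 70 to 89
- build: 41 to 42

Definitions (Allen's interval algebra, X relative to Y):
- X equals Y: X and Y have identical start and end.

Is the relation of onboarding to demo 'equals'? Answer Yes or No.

No

onboarding = [44, 53], demo = [64, 90].
Actual relation of onboarding to demo: before.
Asked whether 'equals' holds → No.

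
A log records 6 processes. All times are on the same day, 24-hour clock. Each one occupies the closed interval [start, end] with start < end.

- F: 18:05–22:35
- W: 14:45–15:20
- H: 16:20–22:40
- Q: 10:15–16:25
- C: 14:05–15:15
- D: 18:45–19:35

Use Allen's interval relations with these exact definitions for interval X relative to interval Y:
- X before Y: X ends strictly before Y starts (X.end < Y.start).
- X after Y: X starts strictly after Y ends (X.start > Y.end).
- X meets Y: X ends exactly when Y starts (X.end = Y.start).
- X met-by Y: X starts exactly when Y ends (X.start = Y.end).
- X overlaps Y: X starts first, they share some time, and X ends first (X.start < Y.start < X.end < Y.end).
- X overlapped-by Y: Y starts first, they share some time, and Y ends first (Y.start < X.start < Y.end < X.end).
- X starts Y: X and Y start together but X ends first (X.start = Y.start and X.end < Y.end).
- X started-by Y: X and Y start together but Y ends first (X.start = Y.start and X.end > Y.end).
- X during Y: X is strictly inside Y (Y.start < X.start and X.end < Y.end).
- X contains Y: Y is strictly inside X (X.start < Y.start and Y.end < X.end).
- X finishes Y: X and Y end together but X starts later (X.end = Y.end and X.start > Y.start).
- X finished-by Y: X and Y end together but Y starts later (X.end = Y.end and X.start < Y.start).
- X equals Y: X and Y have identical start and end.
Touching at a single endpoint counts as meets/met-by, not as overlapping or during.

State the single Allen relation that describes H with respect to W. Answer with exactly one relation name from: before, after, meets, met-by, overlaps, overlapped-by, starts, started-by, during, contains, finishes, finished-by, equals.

after

H = [16:20, 22:40]; W = [14:45, 15:20].
Compare endpoints: H.start > W.start, H.start > W.end, H.end > W.start, H.end > W.end.
That pattern is 'after'.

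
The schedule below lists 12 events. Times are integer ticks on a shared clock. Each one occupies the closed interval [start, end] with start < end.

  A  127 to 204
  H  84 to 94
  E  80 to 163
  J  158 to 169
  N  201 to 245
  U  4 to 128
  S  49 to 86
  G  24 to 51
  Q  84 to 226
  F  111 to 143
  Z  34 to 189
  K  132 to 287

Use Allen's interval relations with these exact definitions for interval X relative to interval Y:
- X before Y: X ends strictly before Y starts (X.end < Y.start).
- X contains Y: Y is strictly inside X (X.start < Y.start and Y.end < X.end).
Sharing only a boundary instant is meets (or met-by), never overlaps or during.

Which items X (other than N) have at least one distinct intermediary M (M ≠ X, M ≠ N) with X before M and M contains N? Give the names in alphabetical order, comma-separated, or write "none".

G, H, S, U

Target N = [201, 245].
Intermediaries M with M contains N: K.
Via K — items with X before K: G, H, S, U.
Union: G, H, S, U.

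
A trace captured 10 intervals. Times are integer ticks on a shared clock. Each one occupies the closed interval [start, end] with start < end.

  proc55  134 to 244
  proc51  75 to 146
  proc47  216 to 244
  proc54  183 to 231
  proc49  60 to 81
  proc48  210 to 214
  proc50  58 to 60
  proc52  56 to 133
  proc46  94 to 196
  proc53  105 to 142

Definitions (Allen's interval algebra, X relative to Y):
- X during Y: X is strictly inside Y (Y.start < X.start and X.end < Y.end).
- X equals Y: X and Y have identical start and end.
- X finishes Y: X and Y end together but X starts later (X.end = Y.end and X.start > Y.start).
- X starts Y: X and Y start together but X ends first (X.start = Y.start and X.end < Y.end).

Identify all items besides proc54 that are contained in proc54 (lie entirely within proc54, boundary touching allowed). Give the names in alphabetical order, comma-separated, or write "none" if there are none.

Target proc54 = [183, 231].
proc46 [94, 196] → overlaps → no.
proc47 [216, 244] → overlapped-by → no.
proc48 [210, 214] → during → yes.
proc49 [60, 81] → before → no.
proc50 [58, 60] → before → no.
proc51 [75, 146] → before → no.
proc52 [56, 133] → before → no.
proc53 [105, 142] → before → no.
proc55 [134, 244] → contains → no.
Result: proc48.

proc48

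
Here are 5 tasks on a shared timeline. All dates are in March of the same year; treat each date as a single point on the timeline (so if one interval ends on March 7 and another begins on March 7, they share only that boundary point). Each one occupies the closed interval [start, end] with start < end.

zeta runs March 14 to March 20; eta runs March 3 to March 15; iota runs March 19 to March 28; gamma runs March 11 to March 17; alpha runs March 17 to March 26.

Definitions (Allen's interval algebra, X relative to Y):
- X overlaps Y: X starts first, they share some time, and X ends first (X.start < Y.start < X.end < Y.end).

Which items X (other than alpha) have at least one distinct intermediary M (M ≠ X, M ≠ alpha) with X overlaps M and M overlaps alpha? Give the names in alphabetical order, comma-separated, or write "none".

eta, gamma

Target alpha = [March 17, March 26].
Intermediaries M with M overlaps alpha: zeta.
Via zeta — items with X overlaps zeta: eta, gamma.
Union: eta, gamma.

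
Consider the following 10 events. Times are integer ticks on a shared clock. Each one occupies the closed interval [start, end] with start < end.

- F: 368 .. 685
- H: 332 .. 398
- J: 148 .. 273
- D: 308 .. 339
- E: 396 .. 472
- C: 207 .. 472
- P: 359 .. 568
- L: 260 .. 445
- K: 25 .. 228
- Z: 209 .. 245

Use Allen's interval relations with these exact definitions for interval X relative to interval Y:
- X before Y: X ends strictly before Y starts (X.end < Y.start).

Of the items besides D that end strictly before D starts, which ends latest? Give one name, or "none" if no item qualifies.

J

Target D = [308, 339].
C [207, 472] → contains → excluded.
E [396, 472] → after → excluded.
F [368, 685] → after → excluded.
H [332, 398] → overlapped-by → excluded.
J [148, 273] → before → candidate.
K [25, 228] → before → candidate.
L [260, 445] → contains → excluded.
P [359, 568] → after → excluded.
Z [209, 245] → before → candidate.
Among candidates, latest end is 273 → J.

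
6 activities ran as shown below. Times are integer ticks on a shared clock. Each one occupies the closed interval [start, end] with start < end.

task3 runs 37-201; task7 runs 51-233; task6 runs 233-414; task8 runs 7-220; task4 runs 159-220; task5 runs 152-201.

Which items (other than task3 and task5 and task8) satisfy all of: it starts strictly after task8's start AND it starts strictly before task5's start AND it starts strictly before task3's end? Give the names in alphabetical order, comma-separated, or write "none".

task7

Conditions: its start is strictly after task8's start (X.start > 7) AND its start is strictly before task5's start (X.start < 152) AND its start is strictly before task3's end (X.start < 201).
task4: start 159 > 7? ✓; start 159 < 152? ✗; start 159 < 201? ✓ → no.
task6: start 233 > 7? ✓; start 233 < 152? ✗; start 233 < 201? ✗ → no.
task7: start 51 > 7? ✓; start 51 < 152? ✓; start 51 < 201? ✓ → yes.
Result: task7.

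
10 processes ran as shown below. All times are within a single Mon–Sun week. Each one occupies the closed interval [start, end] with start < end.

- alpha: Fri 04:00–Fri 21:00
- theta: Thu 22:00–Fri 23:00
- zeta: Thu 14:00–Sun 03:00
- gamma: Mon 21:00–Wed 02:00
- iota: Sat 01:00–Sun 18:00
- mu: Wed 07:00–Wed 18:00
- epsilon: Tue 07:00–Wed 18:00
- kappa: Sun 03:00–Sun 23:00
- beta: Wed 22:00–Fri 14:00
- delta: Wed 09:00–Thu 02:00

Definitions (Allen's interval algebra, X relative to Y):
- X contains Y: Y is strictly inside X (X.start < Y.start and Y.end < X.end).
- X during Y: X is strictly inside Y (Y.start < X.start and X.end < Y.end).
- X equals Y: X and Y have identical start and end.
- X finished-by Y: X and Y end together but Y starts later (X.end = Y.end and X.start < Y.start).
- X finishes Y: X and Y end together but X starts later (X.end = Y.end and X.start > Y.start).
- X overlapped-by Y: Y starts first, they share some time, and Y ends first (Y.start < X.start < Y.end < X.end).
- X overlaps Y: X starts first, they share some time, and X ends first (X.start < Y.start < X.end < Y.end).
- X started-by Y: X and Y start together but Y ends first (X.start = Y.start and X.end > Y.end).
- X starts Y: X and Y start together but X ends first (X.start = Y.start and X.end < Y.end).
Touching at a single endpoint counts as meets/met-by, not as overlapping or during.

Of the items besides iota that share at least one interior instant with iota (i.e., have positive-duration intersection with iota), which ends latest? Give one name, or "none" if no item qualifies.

Target iota = [Sat 01:00, Sun 18:00].
alpha [Fri 04:00, Fri 21:00] → before → excluded.
beta [Wed 22:00, Fri 14:00] → before → excluded.
delta [Wed 09:00, Thu 02:00] → before → excluded.
epsilon [Tue 07:00, Wed 18:00] → before → excluded.
gamma [Mon 21:00, Wed 02:00] → before → excluded.
kappa [Sun 03:00, Sun 23:00] → overlapped-by → candidate.
mu [Wed 07:00, Wed 18:00] → before → excluded.
theta [Thu 22:00, Fri 23:00] → before → excluded.
zeta [Thu 14:00, Sun 03:00] → overlaps → candidate.
Among candidates, latest end is Sun 23:00 → kappa.

kappa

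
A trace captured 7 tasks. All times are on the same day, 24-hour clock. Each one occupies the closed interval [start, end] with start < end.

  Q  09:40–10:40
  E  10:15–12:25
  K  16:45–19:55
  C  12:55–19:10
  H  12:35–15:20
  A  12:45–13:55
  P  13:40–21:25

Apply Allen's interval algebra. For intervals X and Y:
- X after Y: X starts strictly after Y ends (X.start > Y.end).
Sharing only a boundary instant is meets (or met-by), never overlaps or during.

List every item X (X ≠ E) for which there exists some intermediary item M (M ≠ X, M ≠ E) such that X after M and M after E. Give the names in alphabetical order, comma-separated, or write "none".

K

Target E = [10:15, 12:25].
Intermediaries M with M after E: A, C, H, K, P.
Via A — items with X after A: K.
Via C — items with X after C: none.
Via H — items with X after H: K.
Via K — items with X after K: none.
Via P — items with X after P: none.
Union: K.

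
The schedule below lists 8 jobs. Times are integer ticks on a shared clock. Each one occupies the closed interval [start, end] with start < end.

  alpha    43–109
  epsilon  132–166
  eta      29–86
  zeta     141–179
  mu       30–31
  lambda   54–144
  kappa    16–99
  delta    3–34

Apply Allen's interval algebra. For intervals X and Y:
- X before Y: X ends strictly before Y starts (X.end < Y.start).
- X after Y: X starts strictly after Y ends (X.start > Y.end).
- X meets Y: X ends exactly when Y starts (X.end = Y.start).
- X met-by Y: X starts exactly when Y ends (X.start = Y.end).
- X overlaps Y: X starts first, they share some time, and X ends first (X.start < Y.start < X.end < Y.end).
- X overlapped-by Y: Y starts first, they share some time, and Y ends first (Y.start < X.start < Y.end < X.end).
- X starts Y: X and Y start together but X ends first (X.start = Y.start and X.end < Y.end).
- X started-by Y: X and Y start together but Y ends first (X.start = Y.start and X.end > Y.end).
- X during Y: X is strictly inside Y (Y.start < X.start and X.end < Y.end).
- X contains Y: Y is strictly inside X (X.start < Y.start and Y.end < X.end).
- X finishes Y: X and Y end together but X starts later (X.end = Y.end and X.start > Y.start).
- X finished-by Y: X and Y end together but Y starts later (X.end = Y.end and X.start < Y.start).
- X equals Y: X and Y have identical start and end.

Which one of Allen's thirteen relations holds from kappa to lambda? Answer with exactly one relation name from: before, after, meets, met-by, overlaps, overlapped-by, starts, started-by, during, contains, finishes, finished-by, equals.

kappa = [16, 99]; lambda = [54, 144].
Compare endpoints: kappa.start < lambda.start, kappa.start < lambda.end, kappa.end > lambda.start, kappa.end < lambda.end.
That pattern is 'overlaps'.

overlaps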